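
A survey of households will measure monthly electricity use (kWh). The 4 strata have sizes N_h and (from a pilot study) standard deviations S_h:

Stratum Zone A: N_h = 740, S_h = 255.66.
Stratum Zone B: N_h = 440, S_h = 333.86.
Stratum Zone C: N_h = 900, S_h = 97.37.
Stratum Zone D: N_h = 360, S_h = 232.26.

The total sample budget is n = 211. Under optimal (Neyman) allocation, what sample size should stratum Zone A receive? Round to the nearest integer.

Neyman allocation: n_h = n · N_h S_h / Σ N_i S_i, with n = 211.
  stratum Zone A: N_h·S_h = 740·255.66 = 189188.40
  stratum Zone B: N_h·S_h = 440·333.86 = 146898.40
  stratum Zone C: N_h·S_h = 900·97.37 = 87633.00
  stratum Zone D: N_h·S_h = 360·232.26 = 83613.60
Σ N_h S_h = 507333.40
n for stratum Zone A = 211·189188.40/507333.40 = 78.683 → 79

79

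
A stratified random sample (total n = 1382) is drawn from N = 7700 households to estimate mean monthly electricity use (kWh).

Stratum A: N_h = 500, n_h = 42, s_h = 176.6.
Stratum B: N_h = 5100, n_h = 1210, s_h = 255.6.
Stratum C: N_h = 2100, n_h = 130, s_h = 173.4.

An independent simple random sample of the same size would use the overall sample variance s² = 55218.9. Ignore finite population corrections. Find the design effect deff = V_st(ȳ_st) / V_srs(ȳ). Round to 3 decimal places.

V̂(ȳ_st) = Σ W_h² s_h²/n_h, with W_h = N_h/N and N = 7700:
  stratum A: (500/7700)²·176.6²/42 = 3.13105
  stratum B: (5100/7700)²·255.6²/1210 = 23.6862
  stratum C: (2100/7700)²·173.4²/130 = 17.2033
V_st = 44.0206
V_srs = s²/n = 55218.9/1382 = 39.9558
deff = V_st / V_srs = 44.0206/39.9558 = 1.1017

deff ≈ 1.102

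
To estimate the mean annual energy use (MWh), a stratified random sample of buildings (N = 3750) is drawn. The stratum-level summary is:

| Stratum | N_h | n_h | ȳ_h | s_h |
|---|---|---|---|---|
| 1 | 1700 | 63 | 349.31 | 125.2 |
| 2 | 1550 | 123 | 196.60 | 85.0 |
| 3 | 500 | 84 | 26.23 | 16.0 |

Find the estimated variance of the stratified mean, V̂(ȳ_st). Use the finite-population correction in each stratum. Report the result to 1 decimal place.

V̂(ȳ_st) = Σ W_h² (1 − n_h/N_h) s_h²/n_h, with W_h = N_h/N and N = 3750:
  stratum 1: (1700/3750)²·(1 − 63/1700)·125.2²/63 = 49.2383
  stratum 2: (1550/3750)²·(1 − 123/1550)·85.0²/123 = 9.23902
  stratum 3: (500/3750)²·(1 − 84/500)·16.0²/84 = 0.0450777
V̂(ȳ_st) = 58.5224

V̂(ȳ_st) ≈ 58.5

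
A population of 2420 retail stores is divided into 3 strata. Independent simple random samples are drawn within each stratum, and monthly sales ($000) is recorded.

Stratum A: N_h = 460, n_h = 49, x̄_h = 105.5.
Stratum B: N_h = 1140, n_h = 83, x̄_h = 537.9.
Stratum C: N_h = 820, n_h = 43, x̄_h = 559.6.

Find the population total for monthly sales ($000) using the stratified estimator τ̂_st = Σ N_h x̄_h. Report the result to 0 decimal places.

τ̂_st ≈ 1120608

τ̂_st = Σ N_h x̄_h = 460·105.5 + 1140·537.9 + 820·559.6 = 1120608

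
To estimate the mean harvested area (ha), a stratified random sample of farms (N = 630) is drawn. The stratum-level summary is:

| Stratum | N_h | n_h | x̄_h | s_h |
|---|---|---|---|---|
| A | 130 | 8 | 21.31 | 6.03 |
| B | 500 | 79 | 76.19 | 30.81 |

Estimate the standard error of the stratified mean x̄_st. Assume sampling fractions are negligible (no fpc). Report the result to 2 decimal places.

SE(x̄_st) ≈ 2.79

V̂(x̄_st) = Σ W_h² s_h²/n_h, with W_h = N_h/N and N = 630:
  stratum A: (130/630)²·6.03²/8 = 0.193531
  stratum B: (500/630)²·30.81²/79 = 7.56859
V̂(x̄_st) = 7.76212
SE(x̄_st) = √7.76212 = 2.78606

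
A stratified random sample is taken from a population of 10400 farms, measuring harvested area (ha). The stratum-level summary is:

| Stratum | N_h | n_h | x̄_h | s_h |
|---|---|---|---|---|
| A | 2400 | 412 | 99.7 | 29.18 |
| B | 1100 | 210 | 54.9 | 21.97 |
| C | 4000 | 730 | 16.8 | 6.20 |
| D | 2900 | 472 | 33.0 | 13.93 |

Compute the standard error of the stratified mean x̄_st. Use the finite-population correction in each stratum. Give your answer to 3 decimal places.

V̂(x̄_st) = Σ W_h² (1 − n_h/N_h) s_h²/n_h, with W_h = N_h/N and N = 10400:
  stratum A: (2400/10400)²·(1 − 412/2400)·29.18²/412 = 0.0911663
  stratum B: (1100/10400)²·(1 − 210/1100)·21.97²/210 = 0.0208045
  stratum C: (4000/10400)²·(1 − 730/4000)·6.20²/730 = 0.00636798
  stratum D: (2900/10400)²·(1 − 472/2900)·13.93²/472 = 0.0267633
V̂(x̄_st) = 0.145102
SE(x̄_st) = √0.145102 = 0.380923

SE(x̄_st) ≈ 0.381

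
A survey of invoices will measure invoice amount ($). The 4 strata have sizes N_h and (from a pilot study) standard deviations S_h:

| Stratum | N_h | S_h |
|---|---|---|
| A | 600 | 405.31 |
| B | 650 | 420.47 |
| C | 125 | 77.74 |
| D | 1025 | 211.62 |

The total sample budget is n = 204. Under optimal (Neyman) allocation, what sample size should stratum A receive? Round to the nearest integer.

Neyman allocation: n_h = n · N_h S_h / Σ N_i S_i, with n = 204.
  stratum A: N_h·S_h = 600·405.31 = 243186.00
  stratum B: N_h·S_h = 650·420.47 = 273305.50
  stratum C: N_h·S_h = 125·77.74 = 9717.50
  stratum D: N_h·S_h = 1025·211.62 = 216910.50
Σ N_h S_h = 743119.50
n for stratum A = 204·243186.00/743119.50 = 66.759 → 67

67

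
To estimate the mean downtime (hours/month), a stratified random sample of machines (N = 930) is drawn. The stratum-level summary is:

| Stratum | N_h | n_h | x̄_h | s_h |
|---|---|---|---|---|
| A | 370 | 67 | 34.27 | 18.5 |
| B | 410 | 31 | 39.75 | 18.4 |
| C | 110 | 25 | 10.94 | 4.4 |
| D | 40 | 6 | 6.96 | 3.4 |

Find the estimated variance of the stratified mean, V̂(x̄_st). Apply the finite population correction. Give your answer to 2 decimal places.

V̂(x̄_st) ≈ 2.64

V̂(x̄_st) = Σ W_h² (1 − n_h/N_h) s_h²/n_h, with W_h = N_h/N and N = 930:
  stratum A: (370/930)²·(1 − 67/370)·18.5²/67 = 0.662136
  stratum B: (410/930)²·(1 − 31/410)·18.4²/31 = 1.96215
  stratum C: (110/930)²·(1 − 25/110)·4.4²/25 = 0.00837165
  stratum D: (40/930)²·(1 − 6/40)·3.4²/6 = 0.00302956
V̂(x̄_st) = 2.63568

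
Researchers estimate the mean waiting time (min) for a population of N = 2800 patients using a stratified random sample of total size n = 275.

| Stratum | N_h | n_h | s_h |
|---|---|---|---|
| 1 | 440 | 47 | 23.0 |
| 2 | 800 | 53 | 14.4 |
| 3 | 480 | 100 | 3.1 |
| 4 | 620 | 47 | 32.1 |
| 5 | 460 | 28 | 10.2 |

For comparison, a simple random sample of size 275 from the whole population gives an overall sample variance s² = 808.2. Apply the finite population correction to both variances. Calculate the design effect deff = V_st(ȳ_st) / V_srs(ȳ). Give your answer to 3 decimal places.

V̂(ȳ_st) = Σ W_h² (1 − n_h/N_h) s_h²/n_h, with W_h = N_h/N and N = 2800:
  stratum 1: (440/2800)²·(1 − 47/440)·23.0²/47 = 0.248249
  stratum 2: (800/2800)²·(1 − 53/800)·14.4²/53 = 0.298225
  stratum 3: (480/2800)²·(1 − 100/480)·3.1²/100 = 0.0022358
  stratum 4: (620/2800)²·(1 − 47/620)·32.1²/47 = 0.993442
  stratum 5: (460/2800)²·(1 − 28/460)·10.2²/28 = 0.094182
V_st = 1.63633
V_srs = (1 − 275/2800)·808.2/275 = 2.65027
deff = V_st / V_srs = 1.63633/2.65027 = 0.6174

deff ≈ 0.617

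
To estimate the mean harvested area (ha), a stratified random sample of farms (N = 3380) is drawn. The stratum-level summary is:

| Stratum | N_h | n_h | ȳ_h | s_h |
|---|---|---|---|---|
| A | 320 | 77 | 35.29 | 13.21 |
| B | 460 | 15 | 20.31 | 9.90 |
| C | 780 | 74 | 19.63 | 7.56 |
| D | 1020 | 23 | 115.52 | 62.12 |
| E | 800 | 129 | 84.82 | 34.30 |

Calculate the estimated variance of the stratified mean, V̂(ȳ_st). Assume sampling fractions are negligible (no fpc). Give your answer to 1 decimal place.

V̂(ȳ_st) = Σ W_h² s_h²/n_h, with W_h = N_h/N and N = 3380:
  stratum A: (320/3380)²·13.21²/77 = 0.0203133
  stratum B: (460/3380)²·9.90²/15 = 0.121021
  stratum C: (780/3380)²·7.56²/74 = 0.0411308
  stratum D: (1020/3380)²·62.12²/23 = 15.2792
  stratum E: (800/3380)²·34.30²/129 = 0.510911
V̂(ȳ_st) = 15.9726

V̂(ȳ_st) ≈ 16.0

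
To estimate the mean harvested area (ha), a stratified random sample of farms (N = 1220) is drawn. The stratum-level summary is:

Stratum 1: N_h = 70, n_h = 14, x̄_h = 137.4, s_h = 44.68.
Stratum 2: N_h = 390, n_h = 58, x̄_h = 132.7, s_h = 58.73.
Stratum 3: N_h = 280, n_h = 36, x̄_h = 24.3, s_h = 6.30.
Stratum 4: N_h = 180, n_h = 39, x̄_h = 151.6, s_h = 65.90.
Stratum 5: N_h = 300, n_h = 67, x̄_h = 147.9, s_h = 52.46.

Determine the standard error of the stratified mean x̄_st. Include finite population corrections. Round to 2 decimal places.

SE(x̄_st) ≈ 3.07

V̂(x̄_st) = Σ W_h² (1 − n_h/N_h) s_h²/n_h, with W_h = N_h/N and N = 1220:
  stratum 1: (70/1220)²·(1 − 14/70)·44.68²/14 = 0.375547
  stratum 2: (390/1220)²·(1 − 58/390)·58.73²/58 = 5.17339
  stratum 3: (280/1220)²·(1 − 36/280)·6.30²/36 = 0.0506066
  stratum 4: (180/1220)²·(1 − 39/180)·65.90²/39 = 1.8988
  stratum 5: (300/1220)²·(1 − 67/300)·52.46²/67 = 1.92903
V̂(x̄_st) = 9.42737
SE(x̄_st) = √9.42737 = 3.0704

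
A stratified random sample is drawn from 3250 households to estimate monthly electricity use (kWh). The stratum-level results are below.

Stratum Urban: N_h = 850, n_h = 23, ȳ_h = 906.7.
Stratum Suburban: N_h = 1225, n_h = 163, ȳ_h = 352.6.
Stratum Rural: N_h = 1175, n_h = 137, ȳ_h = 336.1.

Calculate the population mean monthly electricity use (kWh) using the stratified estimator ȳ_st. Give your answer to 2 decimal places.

ȳ_st ≈ 491.55

N = Σ N_h = 3250. Stratum weights W_h = N_h/N.
ȳ_st = (850·906.7 + 1225·352.6 + 1175·336.1) / 3250 = 491.5531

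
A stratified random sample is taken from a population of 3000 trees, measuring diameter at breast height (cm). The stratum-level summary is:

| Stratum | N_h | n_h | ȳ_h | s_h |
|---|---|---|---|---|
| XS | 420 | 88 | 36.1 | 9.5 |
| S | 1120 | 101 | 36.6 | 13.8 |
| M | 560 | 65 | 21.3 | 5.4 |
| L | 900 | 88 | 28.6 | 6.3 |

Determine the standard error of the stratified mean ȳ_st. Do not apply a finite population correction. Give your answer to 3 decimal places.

V̂(ȳ_st) = Σ W_h² s_h²/n_h, with W_h = N_h/N and N = 3000:
  stratum XS: (420/3000)²·9.5²/88 = 0.0201011
  stratum S: (1120/3000)²·13.8²/101 = 0.262803
  stratum M: (560/3000)²·5.4²/65 = 0.0156318
  stratum L: (900/3000)²·6.3²/88 = 0.040592
V̂(ȳ_st) = 0.339128
SE(ȳ_st) = √0.339128 = 0.582347

SE(ȳ_st) ≈ 0.582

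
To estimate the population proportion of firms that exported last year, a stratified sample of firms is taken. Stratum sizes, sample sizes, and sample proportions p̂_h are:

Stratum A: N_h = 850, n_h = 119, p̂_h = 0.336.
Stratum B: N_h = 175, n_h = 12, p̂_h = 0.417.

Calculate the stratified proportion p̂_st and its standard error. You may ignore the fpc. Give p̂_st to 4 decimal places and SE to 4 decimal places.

p̂_st ≈ 0.3498, SE ≈ 0.0441

N = 1025; stratum weights W_h = N_h/N.
p̂_st = Σ W_h p̂_h = (850·0.336 + 175·0.417)/1025 = 0.34983
V̂(p̂_st) = Σ W_h² p̂_h(1−p̂_h)/(n_h−1):
  stratum A: (850/1025)²·0.336·0.664/118 = 0.00130022
  stratum B: (175/1025)²·0.417·0.583/11 = 0.000644229
V̂(p̂_st) = 0.00194444; SE = √V̂ = 0.0440959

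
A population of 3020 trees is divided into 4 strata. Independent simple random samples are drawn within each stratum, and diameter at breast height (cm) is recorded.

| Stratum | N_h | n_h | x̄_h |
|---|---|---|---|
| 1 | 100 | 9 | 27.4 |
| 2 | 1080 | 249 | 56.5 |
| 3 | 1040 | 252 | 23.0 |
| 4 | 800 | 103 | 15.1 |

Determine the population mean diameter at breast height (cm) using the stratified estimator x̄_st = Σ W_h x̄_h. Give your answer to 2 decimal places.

x̄_st ≈ 33.03

N = Σ N_h = 3020. Stratum weights W_h = N_h/N.
x̄_st = (100·27.4 + 1080·56.5 + 1040·23.0 + 800·15.1) / 3020 = 33.0331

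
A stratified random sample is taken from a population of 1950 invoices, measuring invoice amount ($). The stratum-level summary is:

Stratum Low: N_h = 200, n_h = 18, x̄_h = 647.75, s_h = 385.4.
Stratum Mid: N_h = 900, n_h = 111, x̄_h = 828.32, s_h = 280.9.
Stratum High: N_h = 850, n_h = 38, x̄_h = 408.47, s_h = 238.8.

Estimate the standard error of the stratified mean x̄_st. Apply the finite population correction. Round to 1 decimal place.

V̂(x̄_st) = Σ W_h² (1 − n_h/N_h) s_h²/n_h, with W_h = N_h/N and N = 1950:
  stratum Low: (200/1950)²·(1 − 18/200)·385.4²/18 = 78.992
  stratum Mid: (900/1950)²·(1 − 111/900)·280.9²/111 = 132.749
  stratum High: (850/1950)²·(1 − 38/850)·238.8²/38 = 272.39
V̂(x̄_st) = 484.131
SE(x̄_st) = √484.131 = 22.003

SE(x̄_st) ≈ 22.0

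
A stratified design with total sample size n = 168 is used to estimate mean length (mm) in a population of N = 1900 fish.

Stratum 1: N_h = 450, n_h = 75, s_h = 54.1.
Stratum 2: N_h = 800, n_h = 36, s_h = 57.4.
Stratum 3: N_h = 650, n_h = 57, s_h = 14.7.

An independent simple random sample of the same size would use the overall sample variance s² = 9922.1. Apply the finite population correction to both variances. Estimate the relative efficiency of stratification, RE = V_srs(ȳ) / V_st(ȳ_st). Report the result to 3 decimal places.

V̂(ȳ_st) = Σ W_h² (1 − n_h/N_h) s_h²/n_h, with W_h = N_h/N and N = 1900:
  stratum 1: (450/1900)²·(1 − 75/450)·54.1²/75 = 1.82419
  stratum 2: (800/1900)²·(1 − 36/800)·57.4²/36 = 15.4952
  stratum 3: (650/1900)²·(1 − 57/650)·14.7²/57 = 0.404782
V_st = 17.7242
V_srs = (1 − 168/1900)·9922.1/168 = 53.838
Relative efficiency = V_srs / V_st = 53.838/17.7242 = 3.0375

RE ≈ 3.038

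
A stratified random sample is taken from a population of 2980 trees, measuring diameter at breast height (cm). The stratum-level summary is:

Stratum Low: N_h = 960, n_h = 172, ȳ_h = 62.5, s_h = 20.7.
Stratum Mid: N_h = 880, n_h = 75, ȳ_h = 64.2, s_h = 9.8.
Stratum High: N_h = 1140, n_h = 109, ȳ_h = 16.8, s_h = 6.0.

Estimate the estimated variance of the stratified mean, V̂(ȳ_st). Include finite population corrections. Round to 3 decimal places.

V̂(ȳ_st) ≈ 0.358

V̂(ȳ_st) = Σ W_h² (1 − n_h/N_h) s_h²/n_h, with W_h = N_h/N and N = 2980:
  stratum Low: (960/2980)²·(1 − 172/960)·20.7²/172 = 0.212216
  stratum Mid: (880/2980)²·(1 − 75/880)·9.8²/75 = 0.10215
  stratum High: (1140/2980)²·(1 − 109/1140)·6.0²/109 = 0.0437126
V̂(ȳ_st) = 0.358078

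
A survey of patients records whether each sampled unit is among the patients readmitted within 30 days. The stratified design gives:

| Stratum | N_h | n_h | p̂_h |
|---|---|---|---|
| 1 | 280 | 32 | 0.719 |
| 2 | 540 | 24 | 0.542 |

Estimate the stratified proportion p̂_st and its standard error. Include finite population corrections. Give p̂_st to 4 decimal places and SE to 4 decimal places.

p̂_st ≈ 0.6024, SE ≈ 0.0717

N = 820; stratum weights W_h = N_h/N.
p̂_st = Σ W_h p̂_h = (280·0.719 + 540·0.542)/820 = 0.60244
V̂(p̂_st) = Σ W_h² (1 − n_h/N_h) p̂_h(1−p̂_h)/(n_h−1):
  stratum 1: (280/820)²·(1 − 32/280)·0.719·0.281/31 = 0.000673063
  stratum 2: (540/820)²·(1 − 24/540)·0.542·0.458/23 = 0.00447252
V̂(p̂_st) = 0.00514559; SE = √V̂ = 0.0717327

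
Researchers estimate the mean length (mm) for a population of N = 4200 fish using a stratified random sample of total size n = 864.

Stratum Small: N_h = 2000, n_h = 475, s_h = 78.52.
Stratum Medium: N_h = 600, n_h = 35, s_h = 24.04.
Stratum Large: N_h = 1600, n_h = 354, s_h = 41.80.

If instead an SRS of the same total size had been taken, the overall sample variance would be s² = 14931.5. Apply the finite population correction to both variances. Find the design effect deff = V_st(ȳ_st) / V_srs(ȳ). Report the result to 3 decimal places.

deff ≈ 0.227

V̂(ȳ_st) = Σ W_h² (1 − n_h/N_h) s_h²/n_h, with W_h = N_h/N and N = 4200:
  stratum Small: (2000/4200)²·(1 − 475/2000)·78.52²/475 = 2.24423
  stratum Medium: (600/4200)²·(1 − 35/600)·24.04²/35 = 0.317323
  stratum Large: (1600/4200)²·(1 − 354/1600)·41.80²/354 = 0.557813
V_st = 3.11937
V_srs = (1 − 864/4200)·14931.5/864 = 13.7267
deff = V_st / V_srs = 3.11937/13.7267 = 0.2272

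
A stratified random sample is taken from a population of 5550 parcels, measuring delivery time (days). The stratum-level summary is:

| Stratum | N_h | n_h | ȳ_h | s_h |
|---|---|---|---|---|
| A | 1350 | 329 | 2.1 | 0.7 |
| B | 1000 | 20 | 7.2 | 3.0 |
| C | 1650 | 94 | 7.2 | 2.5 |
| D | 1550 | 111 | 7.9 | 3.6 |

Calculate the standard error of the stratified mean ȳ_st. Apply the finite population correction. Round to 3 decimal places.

SE(ȳ_st) ≈ 0.168

V̂(ȳ_st) = Σ W_h² (1 − n_h/N_h) s_h²/n_h, with W_h = N_h/N and N = 5550:
  stratum A: (1350/5550)²·(1 − 329/1350)·0.7²/329 = 6.66459e-05
  stratum B: (1000/5550)²·(1 − 20/1000)·3.0²/20 = 0.014317
  stratum C: (1650/5550)²·(1 − 94/1650)·2.5²/94 = 0.00554191
  stratum D: (1550/5550)²·(1 − 111/1550)·3.6²/111 = 0.00845451
V̂(ȳ_st) = 0.0283801
SE(ȳ_st) = √0.0283801 = 0.168464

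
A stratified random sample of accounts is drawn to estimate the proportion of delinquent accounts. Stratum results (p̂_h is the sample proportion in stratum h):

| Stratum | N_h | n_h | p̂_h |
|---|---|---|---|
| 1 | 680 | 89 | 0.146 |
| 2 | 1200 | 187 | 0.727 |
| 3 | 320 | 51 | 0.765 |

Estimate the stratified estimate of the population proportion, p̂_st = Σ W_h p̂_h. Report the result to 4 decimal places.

N = 2200; stratum weights W_h = N_h/N.
p̂_st = Σ W_h p̂_h = (680·0.146 + 1200·0.727 + 320·0.765)/2200 = 0.55295

p̂_st ≈ 0.5529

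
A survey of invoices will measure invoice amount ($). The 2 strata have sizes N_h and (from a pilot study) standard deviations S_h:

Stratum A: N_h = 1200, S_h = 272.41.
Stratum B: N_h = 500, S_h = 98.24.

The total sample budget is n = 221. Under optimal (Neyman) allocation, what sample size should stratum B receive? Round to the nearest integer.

Neyman allocation: n_h = n · N_h S_h / Σ N_i S_i, with n = 221.
  stratum A: N_h·S_h = 1200·272.41 = 326892.00
  stratum B: N_h·S_h = 500·98.24 = 49120.00
Σ N_h S_h = 376012.00
n for stratum B = 221·49120.00/376012.00 = 28.870 → 29

29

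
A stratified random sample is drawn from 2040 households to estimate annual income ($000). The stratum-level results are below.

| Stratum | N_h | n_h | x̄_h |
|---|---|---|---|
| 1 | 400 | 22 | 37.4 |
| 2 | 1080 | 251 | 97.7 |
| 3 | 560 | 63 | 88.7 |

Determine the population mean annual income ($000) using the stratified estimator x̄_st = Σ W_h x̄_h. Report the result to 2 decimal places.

N = Σ N_h = 2040. Stratum weights W_h = N_h/N.
x̄_st = (400·37.4 + 1080·97.7 + 560·88.7) / 2040 = 83.4059

x̄_st ≈ 83.41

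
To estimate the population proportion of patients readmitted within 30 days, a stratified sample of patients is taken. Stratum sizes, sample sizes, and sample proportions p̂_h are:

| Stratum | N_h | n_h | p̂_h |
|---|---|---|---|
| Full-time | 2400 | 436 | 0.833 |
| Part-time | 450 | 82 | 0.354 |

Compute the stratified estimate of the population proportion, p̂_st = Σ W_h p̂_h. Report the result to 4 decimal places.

p̂_st ≈ 0.7574

N = 2850; stratum weights W_h = N_h/N.
p̂_st = Σ W_h p̂_h = (2400·0.833 + 450·0.354)/2850 = 0.75737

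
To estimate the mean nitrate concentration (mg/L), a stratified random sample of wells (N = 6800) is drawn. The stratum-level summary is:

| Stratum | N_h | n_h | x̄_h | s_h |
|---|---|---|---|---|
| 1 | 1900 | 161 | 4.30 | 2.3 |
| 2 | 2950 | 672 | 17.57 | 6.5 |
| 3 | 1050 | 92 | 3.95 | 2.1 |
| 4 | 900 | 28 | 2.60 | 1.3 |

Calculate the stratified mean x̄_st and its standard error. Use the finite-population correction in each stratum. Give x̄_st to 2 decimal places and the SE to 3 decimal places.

x̄_st ≈ 9.78, SE ≈ 0.116

x̄_st = Σ W_h x̄_h = (1900·4.30 + 2950·17.57 + 1050·3.95 + 900·2.60)/6800 = 9.77779
V̂(x̄_st) = Σ W_h² (1 − n_h/N_h) s_h²/n_h, with W_h = N_h/N and N = 6800:
  stratum 1: (1900/6800)²·(1 − 161/1900)·2.3²/161 = 0.00234782
  stratum 2: (2950/6800)²·(1 − 672/2950)·6.5²/672 = 0.00913725
  stratum 3: (1050/6800)²·(1 − 92/1050)·2.1²/92 = 0.00104277
  stratum 4: (900/6800)²·(1 − 28/900)·1.3²/28 = 0.0010244
V̂(x̄_st) = 0.0135522
SE(x̄_st) = √0.0135522 = 0.116414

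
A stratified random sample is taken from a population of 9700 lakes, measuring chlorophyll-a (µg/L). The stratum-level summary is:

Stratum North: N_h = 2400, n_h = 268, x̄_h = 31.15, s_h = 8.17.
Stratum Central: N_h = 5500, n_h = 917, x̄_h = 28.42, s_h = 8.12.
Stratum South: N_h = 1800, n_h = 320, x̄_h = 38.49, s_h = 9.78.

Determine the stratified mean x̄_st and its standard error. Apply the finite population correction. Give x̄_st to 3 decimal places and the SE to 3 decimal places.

x̄_st ≈ 30.964, SE ≈ 0.203

x̄_st = Σ W_h x̄_h = (2400·31.15 + 5500·28.42 + 1800·38.49)/9700 = 30.96412
V̂(x̄_st) = Σ W_h² (1 − n_h/N_h) s_h²/n_h, with W_h = N_h/N and N = 9700:
  stratum North: (2400/9700)²·(1 − 268/2400)·8.17²/268 = 0.0135445
  stratum Central: (5500/9700)²·(1 − 917/5500)·8.12²/917 = 0.0192625
  stratum South: (1800/9700)²·(1 − 320/1800)·9.78²/320 = 0.00846289
V̂(x̄_st) = 0.0412699
SE(x̄_st) = √0.0412699 = 0.20315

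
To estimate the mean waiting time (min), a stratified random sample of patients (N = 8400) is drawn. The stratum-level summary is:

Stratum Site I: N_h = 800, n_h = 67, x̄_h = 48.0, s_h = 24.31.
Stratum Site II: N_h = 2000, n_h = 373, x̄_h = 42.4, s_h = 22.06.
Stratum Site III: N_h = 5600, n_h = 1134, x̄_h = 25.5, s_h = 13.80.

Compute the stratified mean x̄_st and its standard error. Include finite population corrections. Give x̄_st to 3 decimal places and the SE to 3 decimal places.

x̄_st ≈ 31.667, SE ≈ 0.439

x̄_st = Σ W_h x̄_h = (800·48.0 + 2000·42.4 + 5600·25.5)/8400 = 31.66667
V̂(x̄_st) = Σ W_h² (1 − n_h/N_h) s_h²/n_h, with W_h = N_h/N and N = 8400:
  stratum Site I: (800/8400)²·(1 − 67/800)·24.31²/67 = 0.0733045
  stratum Site II: (2000/8400)²·(1 − 373/2000)·22.06²/373 = 0.0601674
  stratum Site III: (5600/8400)²·(1 − 1134/5600)·13.80²/1134 = 0.0595242
V̂(x̄_st) = 0.192996
SE(x̄_st) = √0.192996 = 0.439313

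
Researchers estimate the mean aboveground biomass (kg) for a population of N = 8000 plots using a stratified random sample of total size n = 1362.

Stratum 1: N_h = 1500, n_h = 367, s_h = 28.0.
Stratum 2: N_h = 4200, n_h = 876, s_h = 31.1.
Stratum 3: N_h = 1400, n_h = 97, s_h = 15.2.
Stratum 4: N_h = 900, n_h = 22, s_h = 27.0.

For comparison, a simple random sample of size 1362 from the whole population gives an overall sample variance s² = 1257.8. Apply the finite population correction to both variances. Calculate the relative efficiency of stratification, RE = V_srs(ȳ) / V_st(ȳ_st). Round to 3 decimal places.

RE ≈ 0.989

V̂(ȳ_st) = Σ W_h² (1 − n_h/N_h) s_h²/n_h, with W_h = N_h/N and N = 8000:
  stratum 1: (1500/8000)²·(1 − 367/1500)·28.0²/367 = 0.0567272
  stratum 2: (4200/8000)²·(1 − 876/4200)·31.1²/876 = 0.24085
  stratum 3: (1400/8000)²·(1 − 97/1400)·15.2²/97 = 0.0678903
  stratum 4: (900/8000)²·(1 − 22/900)·27.0²/22 = 0.409131
V_st = 0.774598
V_srs = (1 − 1362/8000)·1257.8/1362 = 0.76627
Relative efficiency = V_srs / V_st = 0.76627/0.774598 = 0.9892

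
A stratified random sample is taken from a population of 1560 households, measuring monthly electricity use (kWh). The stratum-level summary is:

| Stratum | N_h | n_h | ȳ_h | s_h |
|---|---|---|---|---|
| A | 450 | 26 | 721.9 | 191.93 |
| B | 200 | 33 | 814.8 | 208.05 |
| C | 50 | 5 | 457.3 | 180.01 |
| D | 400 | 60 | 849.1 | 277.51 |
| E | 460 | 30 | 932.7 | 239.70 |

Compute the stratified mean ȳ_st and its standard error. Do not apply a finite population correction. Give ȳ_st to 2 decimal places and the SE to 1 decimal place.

ȳ_st ≈ 820.10, SE ≈ 19.9

ȳ_st = Σ W_h ȳ_h = (450·721.9 + 200·814.8 + 50·457.3 + 400·849.1 + 460·932.7)/1560 = 820.10385
V̂(ȳ_st) = Σ W_h² s_h²/n_h, with W_h = N_h/N and N = 1560:
  stratum A: (450/1560)²·191.93²/26 = 117.893
  stratum B: (200/1560)²·208.05²/33 = 21.5592
  stratum C: (50/1560)²·180.01²/5 = 6.65754
  stratum D: (400/1560)²·277.51²/60 = 84.3872
  stratum E: (460/1560)²·239.70²/30 = 166.526
V̂(ȳ_st) = 397.023
SE(ȳ_st) = √397.023 = 19.9254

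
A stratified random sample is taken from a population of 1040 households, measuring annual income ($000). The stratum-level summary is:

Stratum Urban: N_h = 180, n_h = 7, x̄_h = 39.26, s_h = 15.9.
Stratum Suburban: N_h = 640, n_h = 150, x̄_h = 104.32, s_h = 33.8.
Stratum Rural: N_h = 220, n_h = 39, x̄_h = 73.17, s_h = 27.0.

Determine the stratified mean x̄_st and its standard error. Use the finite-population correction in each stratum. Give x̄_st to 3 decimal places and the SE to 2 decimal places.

x̄_st = Σ W_h x̄_h = (180·39.26 + 640·104.32 + 220·73.17)/1040 = 86.47019
V̂(x̄_st) = Σ W_h² (1 − n_h/N_h) s_h²/n_h, with W_h = N_h/N and N = 1040:
  stratum Urban: (180/1040)²·(1 − 7/180)·15.9²/7 = 1.0398
  stratum Suburban: (640/1040)²·(1 − 150/640)·33.8²/150 = 2.20827
  stratum Rural: (220/1040)²·(1 − 39/220)·27.0²/39 = 0.688173
V̂(x̄_st) = 3.93624
SE(x̄_st) = √3.93624 = 1.98399

x̄_st ≈ 86.470, SE ≈ 1.98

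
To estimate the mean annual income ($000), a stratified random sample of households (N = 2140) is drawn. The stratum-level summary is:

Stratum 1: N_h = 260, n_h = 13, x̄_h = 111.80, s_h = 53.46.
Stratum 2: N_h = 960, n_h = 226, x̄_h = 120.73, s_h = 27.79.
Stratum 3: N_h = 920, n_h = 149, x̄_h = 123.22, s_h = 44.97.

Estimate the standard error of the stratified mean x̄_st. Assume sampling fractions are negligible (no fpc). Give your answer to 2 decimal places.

V̂(x̄_st) = Σ W_h² s_h²/n_h, with W_h = N_h/N and N = 2140:
  stratum 1: (260/2140)²·53.46²/13 = 3.24514
  stratum 2: (960/2140)²·27.79²/226 = 0.687676
  stratum 3: (920/2140)²·44.97²/149 = 2.50846
V̂(x̄_st) = 6.44128
SE(x̄_st) = √6.44128 = 2.53797

SE(x̄_st) ≈ 2.54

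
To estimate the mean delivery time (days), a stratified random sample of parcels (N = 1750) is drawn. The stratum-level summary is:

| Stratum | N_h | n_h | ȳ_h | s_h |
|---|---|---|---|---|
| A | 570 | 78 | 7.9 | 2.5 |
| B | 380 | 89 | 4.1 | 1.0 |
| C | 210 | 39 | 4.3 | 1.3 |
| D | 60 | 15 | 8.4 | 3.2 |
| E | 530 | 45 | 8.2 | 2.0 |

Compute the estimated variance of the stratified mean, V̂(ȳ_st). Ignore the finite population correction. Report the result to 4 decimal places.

V̂(ȳ_st) = Σ W_h² s_h²/n_h, with W_h = N_h/N and N = 1750:
  stratum A: (570/1750)²·2.5²/78 = 0.00850078
  stratum B: (380/1750)²·1.0²/89 = 0.000529787
  stratum C: (210/1750)²·1.3²/39 = 0.000624
  stratum D: (60/1750)²·3.2²/15 = 0.000802482
  stratum E: (530/1750)²·2.0²/45 = 0.00815311
V̂(ȳ_st) = 0.0186102

V̂(ȳ_st) ≈ 0.0186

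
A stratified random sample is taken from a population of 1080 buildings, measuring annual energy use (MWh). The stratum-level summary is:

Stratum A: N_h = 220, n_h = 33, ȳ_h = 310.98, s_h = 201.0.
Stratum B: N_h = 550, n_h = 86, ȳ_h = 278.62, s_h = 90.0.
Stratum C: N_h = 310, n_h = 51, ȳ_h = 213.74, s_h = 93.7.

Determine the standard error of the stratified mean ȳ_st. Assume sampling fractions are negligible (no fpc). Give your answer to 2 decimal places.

SE(ȳ_st) ≈ 9.46

V̂(ȳ_st) = Σ W_h² s_h²/n_h, with W_h = N_h/N and N = 1080:
  stratum A: (220/1080)²·201.0²/33 = 50.8014
  stratum B: (550/1080)²·90.0²/86 = 24.4267
  stratum C: (310/1080)²·93.7²/51 = 14.1835
V̂(ȳ_st) = 89.4117
SE(ȳ_st) = √89.4117 = 9.45577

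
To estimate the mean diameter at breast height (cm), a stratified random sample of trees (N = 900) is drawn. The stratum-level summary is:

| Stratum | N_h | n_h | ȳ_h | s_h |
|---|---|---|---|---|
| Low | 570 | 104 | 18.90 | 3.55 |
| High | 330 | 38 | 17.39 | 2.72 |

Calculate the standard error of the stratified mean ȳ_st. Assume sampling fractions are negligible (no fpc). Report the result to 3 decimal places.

V̂(ȳ_st) = Σ W_h² s_h²/n_h, with W_h = N_h/N and N = 900:
  stratum Low: (570/900)²·3.55²/104 = 0.0486058
  stratum High: (330/900)²·2.72²/38 = 0.0261756
V̂(ȳ_st) = 0.0747814
SE(ȳ_st) = √0.0747814 = 0.273462

SE(ȳ_st) ≈ 0.273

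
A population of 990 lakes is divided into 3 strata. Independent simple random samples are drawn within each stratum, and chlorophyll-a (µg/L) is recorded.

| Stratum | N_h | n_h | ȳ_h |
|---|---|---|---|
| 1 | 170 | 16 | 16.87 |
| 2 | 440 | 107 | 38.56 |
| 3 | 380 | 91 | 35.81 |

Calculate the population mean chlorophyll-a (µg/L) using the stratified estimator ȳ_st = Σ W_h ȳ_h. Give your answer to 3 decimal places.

ȳ_st ≈ 33.780

N = Σ N_h = 990. Stratum weights W_h = N_h/N.
ȳ_st = (170·16.87 + 440·38.56 + 380·35.81) / 990 = 33.77990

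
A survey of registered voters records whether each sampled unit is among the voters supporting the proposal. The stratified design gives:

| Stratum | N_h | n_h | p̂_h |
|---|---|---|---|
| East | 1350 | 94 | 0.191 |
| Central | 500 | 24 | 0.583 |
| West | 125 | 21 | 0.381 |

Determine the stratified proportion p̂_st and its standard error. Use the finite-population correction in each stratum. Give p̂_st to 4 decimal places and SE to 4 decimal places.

p̂_st ≈ 0.3023, SE ≈ 0.0375

N = 1975; stratum weights W_h = N_h/N.
p̂_st = Σ W_h p̂_h = (1350·0.191 + 500·0.583 + 125·0.381)/1975 = 0.30227
V̂(p̂_st) = Σ W_h² (1 − n_h/N_h) p̂_h(1−p̂_h)/(n_h−1):
  stratum East: (1350/1975)²·(1 − 94/1350)·0.191·0.809/93 = 0.000722251
  stratum Central: (500/1975)²·(1 − 24/500)·0.583·0.417/23 = 0.00064494
  stratum West: (125/1975)²·(1 − 21/125)·0.381·0.619/20 = 3.93002e-05
V̂(p̂_st) = 0.00140649; SE = √V̂ = 0.0375032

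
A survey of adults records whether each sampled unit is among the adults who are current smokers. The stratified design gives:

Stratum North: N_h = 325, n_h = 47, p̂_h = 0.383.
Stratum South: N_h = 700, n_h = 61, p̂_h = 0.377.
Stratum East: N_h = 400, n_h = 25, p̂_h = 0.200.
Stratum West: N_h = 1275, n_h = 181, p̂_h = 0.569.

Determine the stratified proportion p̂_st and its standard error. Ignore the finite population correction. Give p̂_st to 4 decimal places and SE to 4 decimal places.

p̂_st ≈ 0.4422, SE ≈ 0.0281

N = 2700; stratum weights W_h = N_h/N.
p̂_st = Σ W_h p̂_h = (325·0.383 + 700·0.377 + 400·0.200 + 1275·0.569)/2700 = 0.44217
V̂(p̂_st) = Σ W_h² p̂_h(1−p̂_h)/(n_h−1):
  stratum North: (325/2700)²·0.383·0.617/46 = 7.4433e-05
  stratum South: (700/2700)²·0.377·0.623/60 = 0.000263116
  stratum East: (400/2700)²·0.200·0.800/24 = 0.000146319
  stratum West: (1275/2700)²·0.569·0.431/180 = 0.000303815
V̂(p̂_st) = 0.000787683; SE = √V̂ = 0.0280657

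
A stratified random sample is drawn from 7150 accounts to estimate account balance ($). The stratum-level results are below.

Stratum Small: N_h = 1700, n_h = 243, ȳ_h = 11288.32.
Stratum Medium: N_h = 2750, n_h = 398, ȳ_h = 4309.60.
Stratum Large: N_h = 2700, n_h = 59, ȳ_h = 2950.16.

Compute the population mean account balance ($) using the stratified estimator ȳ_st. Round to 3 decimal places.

N = Σ N_h = 7150. Stratum weights W_h = N_h/N.
ȳ_st = (1700·11288.32 + 2750·4309.60 + 2700·2950.16) / 7150 = 5455.52112

ȳ_st ≈ 5455.521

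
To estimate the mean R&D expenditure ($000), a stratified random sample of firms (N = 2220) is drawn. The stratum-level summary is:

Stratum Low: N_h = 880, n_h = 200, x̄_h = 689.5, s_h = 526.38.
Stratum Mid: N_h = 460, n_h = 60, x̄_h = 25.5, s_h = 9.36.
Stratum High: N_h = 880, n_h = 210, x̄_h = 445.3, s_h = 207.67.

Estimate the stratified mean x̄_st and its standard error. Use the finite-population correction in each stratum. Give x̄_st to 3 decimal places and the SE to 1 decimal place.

x̄_st ≈ 455.114, SE ≈ 13.9

x̄_st = Σ W_h x̄_h = (880·689.5 + 460·25.5 + 880·445.3)/2220 = 455.11441
V̂(x̄_st) = Σ W_h² (1 − n_h/N_h) s_h²/n_h, with W_h = N_h/N and N = 2220:
  stratum Low: (880/2220)²·(1 − 200/880)·526.38²/200 = 168.211
  stratum Mid: (460/2220)²·(1 − 60/460)·9.36²/60 = 0.0545145
  stratum High: (880/2220)²·(1 − 210/880)·207.67²/210 = 24.5686
V̂(x̄_st) = 192.834
SE(x̄_st) = √192.834 = 13.8865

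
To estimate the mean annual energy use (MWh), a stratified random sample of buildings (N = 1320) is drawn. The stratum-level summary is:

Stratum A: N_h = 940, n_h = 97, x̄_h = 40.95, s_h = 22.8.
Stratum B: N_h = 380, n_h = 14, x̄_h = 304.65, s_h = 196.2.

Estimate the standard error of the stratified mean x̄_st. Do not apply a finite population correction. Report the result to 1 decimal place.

V̂(x̄_st) = Σ W_h² s_h²/n_h, with W_h = N_h/N and N = 1320:
  stratum A: (940/1320)²·22.8²/97 = 2.71773
  stratum B: (380/1320)²·196.2²/14 = 227.871
V̂(x̄_st) = 230.589
SE(x̄_st) = √230.589 = 15.1852

SE(x̄_st) ≈ 15.2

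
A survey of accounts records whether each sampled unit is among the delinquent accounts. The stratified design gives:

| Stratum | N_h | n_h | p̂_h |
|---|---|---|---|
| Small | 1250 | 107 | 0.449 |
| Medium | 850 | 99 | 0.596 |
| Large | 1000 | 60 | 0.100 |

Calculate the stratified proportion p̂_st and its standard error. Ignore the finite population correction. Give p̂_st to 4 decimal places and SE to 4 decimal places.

p̂_st ≈ 0.3767, SE ≈ 0.0269

N = 3100; stratum weights W_h = N_h/N.
p̂_st = Σ W_h p̂_h = (1250·0.449 + 850·0.596 + 1000·0.100)/3100 = 0.37673
V̂(p̂_st) = Σ W_h² p̂_h(1−p̂_h)/(n_h−1):
  stratum Small: (1250/3100)²·0.449·0.551/106 = 0.00037948
  stratum Medium: (850/3100)²·0.596·0.404/98 = 0.000184721
  stratum Large: (1000/3100)²·0.100·0.900/59 = 0.000158733
V̂(p̂_st) = 0.000722934; SE = √V̂ = 0.0268874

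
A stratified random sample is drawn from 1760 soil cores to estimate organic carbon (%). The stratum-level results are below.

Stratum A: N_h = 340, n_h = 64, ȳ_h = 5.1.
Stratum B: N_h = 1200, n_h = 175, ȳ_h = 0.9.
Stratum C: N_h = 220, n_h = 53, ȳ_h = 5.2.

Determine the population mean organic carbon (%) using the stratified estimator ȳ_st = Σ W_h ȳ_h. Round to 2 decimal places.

N = Σ N_h = 1760. Stratum weights W_h = N_h/N.
ȳ_st = (340·5.1 + 1200·0.9 + 220·5.2) / 1760 = 2.2489

ȳ_st ≈ 2.25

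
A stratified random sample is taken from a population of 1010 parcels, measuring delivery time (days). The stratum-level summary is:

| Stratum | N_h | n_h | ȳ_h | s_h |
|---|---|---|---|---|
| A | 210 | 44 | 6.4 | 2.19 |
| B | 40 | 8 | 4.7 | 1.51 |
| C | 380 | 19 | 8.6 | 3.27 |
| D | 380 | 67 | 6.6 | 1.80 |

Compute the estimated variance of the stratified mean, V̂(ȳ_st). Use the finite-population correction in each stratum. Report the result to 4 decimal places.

V̂(ȳ_st) = Σ W_h² (1 − n_h/N_h) s_h²/n_h, with W_h = N_h/N and N = 1010:
  stratum A: (210/1010)²·(1 − 44/210)·2.19²/44 = 0.00372495
  stratum B: (40/1010)²·(1 − 8/40)·1.51²/8 = 0.000357628
  stratum C: (380/1010)²·(1 − 19/380)·3.27²/19 = 0.0756815
  stratum D: (380/1010)²·(1 − 67/380)·1.80²/67 = 0.00563839
V̂(ȳ_st) = 0.0854025

V̂(ȳ_st) ≈ 0.0854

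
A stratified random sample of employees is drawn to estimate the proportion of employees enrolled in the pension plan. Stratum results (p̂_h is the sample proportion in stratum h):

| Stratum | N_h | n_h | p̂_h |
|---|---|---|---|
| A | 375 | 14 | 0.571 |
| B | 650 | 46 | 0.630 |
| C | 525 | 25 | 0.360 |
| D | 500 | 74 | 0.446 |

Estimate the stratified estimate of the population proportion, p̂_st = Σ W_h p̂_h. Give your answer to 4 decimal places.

N = 2050; stratum weights W_h = N_h/N.
p̂_st = Σ W_h p̂_h = (375·0.571 + 650·0.630 + 525·0.360 + 500·0.446)/2050 = 0.50518

p̂_st ≈ 0.5052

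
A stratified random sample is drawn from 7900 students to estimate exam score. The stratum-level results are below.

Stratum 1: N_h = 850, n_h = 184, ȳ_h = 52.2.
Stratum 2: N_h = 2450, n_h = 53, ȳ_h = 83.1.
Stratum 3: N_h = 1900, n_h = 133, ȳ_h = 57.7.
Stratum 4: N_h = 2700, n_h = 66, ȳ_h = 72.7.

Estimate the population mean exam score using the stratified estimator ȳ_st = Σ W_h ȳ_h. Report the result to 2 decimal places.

N = Σ N_h = 7900. Stratum weights W_h = N_h/N.
ȳ_st = (850·52.2 + 2450·83.1 + 1900·57.7 + 2700·72.7) / 7900 = 70.1120

ȳ_st ≈ 70.11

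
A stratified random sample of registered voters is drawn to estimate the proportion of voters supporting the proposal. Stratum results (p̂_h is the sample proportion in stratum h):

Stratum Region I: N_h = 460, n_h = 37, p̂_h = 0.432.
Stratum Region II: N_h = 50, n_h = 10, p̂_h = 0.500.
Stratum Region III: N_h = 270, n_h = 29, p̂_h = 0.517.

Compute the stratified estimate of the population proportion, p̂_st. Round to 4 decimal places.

N = 780; stratum weights W_h = N_h/N.
p̂_st = Σ W_h p̂_h = (460·0.432 + 50·0.500 + 270·0.517)/780 = 0.46578

p̂_st ≈ 0.4658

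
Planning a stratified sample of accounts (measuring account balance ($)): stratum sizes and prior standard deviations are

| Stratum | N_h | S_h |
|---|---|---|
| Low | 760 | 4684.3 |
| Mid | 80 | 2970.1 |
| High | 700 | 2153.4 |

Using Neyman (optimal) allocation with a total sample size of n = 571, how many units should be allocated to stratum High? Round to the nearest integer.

Neyman allocation: n_h = n · N_h S_h / Σ N_i S_i, with n = 571.
  stratum Low: N_h·S_h = 760·4684.3 = 3560068.00
  stratum Mid: N_h·S_h = 80·2970.1 = 237608.00
  stratum High: N_h·S_h = 700·2153.4 = 1507380.00
Σ N_h S_h = 5305056.00
n for stratum High = 571·1507380.00/5305056.00 = 162.244 → 162

162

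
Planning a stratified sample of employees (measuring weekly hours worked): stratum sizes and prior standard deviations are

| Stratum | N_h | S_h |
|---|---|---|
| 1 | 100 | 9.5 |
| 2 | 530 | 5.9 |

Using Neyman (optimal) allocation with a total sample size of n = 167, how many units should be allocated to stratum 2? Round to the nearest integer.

128

Neyman allocation: n_h = n · N_h S_h / Σ N_i S_i, with n = 167.
  stratum 1: N_h·S_h = 100·9.5 = 950.00
  stratum 2: N_h·S_h = 530·5.9 = 3127.00
Σ N_h S_h = 4077.00
n for stratum 2 = 167·3127.00/4077.00 = 128.087 → 128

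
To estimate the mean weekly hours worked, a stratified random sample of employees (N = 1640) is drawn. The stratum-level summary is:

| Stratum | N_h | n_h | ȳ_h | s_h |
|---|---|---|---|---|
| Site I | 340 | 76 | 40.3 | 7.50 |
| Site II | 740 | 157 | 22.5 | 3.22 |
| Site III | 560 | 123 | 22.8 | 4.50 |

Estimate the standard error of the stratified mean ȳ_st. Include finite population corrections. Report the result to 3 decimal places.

SE(ȳ_st) ≈ 0.224

V̂(ȳ_st) = Σ W_h² (1 − n_h/N_h) s_h²/n_h, with W_h = N_h/N and N = 1640:
  stratum Site I: (340/1640)²·(1 − 76/340)·7.50²/76 = 0.0247004
  stratum Site II: (740/1640)²·(1 − 157/740)·3.22²/157 = 0.0105931
  stratum Site III: (560/1640)²·(1 − 123/560)·4.50²/123 = 0.0149797
V̂(ȳ_st) = 0.0502732
SE(ȳ_st) = √0.0502732 = 0.224217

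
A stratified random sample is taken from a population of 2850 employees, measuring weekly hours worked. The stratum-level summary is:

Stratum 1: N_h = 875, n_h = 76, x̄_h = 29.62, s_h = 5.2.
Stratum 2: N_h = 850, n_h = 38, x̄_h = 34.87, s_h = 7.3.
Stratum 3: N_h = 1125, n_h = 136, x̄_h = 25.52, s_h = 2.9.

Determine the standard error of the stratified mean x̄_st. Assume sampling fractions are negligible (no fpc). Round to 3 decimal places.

V̂(x̄_st) = Σ W_h² s_h²/n_h, with W_h = N_h/N and N = 2850:
  stratum 1: (875/2850)²·5.2²/76 = 0.0335366
  stratum 2: (850/2850)²·7.3²/38 = 0.124741
  stratum 3: (1125/2850)²·2.9²/136 = 0.00963546
V̂(x̄_st) = 0.167913
SE(x̄_st) = √0.167913 = 0.409772

SE(x̄_st) ≈ 0.410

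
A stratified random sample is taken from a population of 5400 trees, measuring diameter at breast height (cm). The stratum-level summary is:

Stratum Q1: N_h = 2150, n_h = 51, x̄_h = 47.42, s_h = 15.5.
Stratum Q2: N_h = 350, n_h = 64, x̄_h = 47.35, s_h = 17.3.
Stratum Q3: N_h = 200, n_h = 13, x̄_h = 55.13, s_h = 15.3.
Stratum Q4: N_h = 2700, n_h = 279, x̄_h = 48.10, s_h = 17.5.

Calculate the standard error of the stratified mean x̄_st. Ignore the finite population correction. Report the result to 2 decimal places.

SE(x̄_st) ≈ 1.03

V̂(x̄_st) = Σ W_h² s_h²/n_h, with W_h = N_h/N and N = 5400:
  stratum Q1: (2150/5400)²·15.5²/51 = 0.746763
  stratum Q2: (350/5400)²·17.3²/64 = 0.0196454
  stratum Q3: (200/5400)²·15.3²/13 = 0.0247009
  stratum Q4: (2700/5400)²·17.5²/279 = 0.274418
V̂(x̄_st) = 1.06553
SE(x̄_st) = √1.06553 = 1.03224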